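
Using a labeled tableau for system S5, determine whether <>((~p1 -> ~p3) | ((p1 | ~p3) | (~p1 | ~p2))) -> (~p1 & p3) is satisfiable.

1. <>((~p1 -> ~p3) | ((p1 | ~p3) | (~p1 | ~p2))) -> (~p1 & p3), u
2. ~p1 & p3, u
3. ~p1, u
4. p3, u
Accessibility: uRu

Satisfiable (open branch found)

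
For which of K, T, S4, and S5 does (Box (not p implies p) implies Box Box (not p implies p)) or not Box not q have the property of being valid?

T-tableau for the negation not ((Box (not p implies p) implies Box Box (not p implies p)) or not Box not q):
1. not ((Box (not p implies p) implies Box Box (not p implies p)) or not Box not q), 0
2. not (Box (not p implies p) implies Box Box (not p implies p)), 0
3. Box not q, 0
4. Box (not p implies p), 0
5. not Box Box (not p implies p), 0
6. not q, 0
7. not p implies p, 0
8. p, 0
9. not Box (not p implies p), 1
10. not q, 1
11. not p implies p, 1
12. p, 1
13. not (not p implies p), 2
14. not p, 2
Accessibility: 0R0, 0R1, 1R1, 1R2, 2R2
Complete open branch: countermodel on a T-frame, so not valid in T, nor in K (the same frame is also a K-frame).
S4-tableau for the negation not ((Box (not p implies p) implies Box Box (not p implies p)) or not Box not q):
1. not ((Box (not p implies p) implies Box Box (not p implies p)) or not Box not q), 0
2. not (Box (not p implies p) implies Box Box (not p implies p)), 0
3. Box not q, 0
4. Box (not p implies p), 0
5. not Box Box (not p implies p), 0
6. not q, 0
7. not p implies p, 0
8. p, 0
9. not Box (not p implies p), 1
10. not q, 1
11. not p implies p, 1
12. p, 1
13. not (not p implies p), 2
14. not p, 2
15. not q, 2
16. not p implies p, 2
17. p, 2
Accessibility: 0R0, 0R1, 0R2, 1R1, 1R2, 2R2
Branch closes: p and not p both at 2.
Every branch closes (one shown): valid in S4, hence also in S5 (every theorem of S4 is a theorem of S5).

S4, S5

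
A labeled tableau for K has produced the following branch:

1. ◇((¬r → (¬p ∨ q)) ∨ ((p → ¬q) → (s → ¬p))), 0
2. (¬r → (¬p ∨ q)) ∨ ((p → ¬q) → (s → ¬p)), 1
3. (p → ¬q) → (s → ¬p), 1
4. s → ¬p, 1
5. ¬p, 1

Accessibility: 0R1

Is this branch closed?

No world carries both an atom and its negation.

Not closed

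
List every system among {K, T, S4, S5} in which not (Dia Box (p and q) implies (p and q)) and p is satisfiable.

K, T, S4

S5-tableau for the formula:
1. not (Dia Box (p and q) implies (p and q)) and p, w0
2. not (Dia Box (p and q) implies (p and q)), w0
3. p, w0
4. Dia Box (p and q), w0
5. not (p and q), w0
6. not q, w0
7. Box (p and q), w1
8. p and q, w0
9. q, w0
Accessibility: w0Rw0, w0Rw1, w1Rw0, w1Rw1
Branch closes: q and not q both at w0.
Every branch closes (one shown): unsatisfiable in S5.
S4-tableau for the formula:
1. not (Dia Box (p and q) implies (p and q)) and p, w0
2. not (Dia Box (p and q) implies (p and q)), w0
3. p, w0
4. Dia Box (p and q), w0
5. not (p and q), w0
6. not q, w0
7. Box (p and q), w1
8. p and q, w1
9. p, w1
10. q, w1
Accessibility: w0Rw0, w0Rw1, w1Rw1
Complete open branch: satisfiable in S4, hence also in K, T (this S4-model is also a K-model and a T-model).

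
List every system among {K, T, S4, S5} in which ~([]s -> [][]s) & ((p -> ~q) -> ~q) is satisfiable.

T-tableau for the formula:
1. ~([]s -> [][]s) & ((p -> ~q) -> ~q), 0
2. ~([]s -> [][]s), 0
3. (p -> ~q) -> ~q, 0
4. []s, 0
5. ~[][]s, 0
6. s, 0
7. ~q, 0
8. ~[]s, 1
9. s, 1
10. ~s, 2
Accessibility: 0R0, 0R1, 1R1, 1R2, 2R2
Complete open branch: satisfiable in T, hence also in K (this T-model is also a K-model).
S4-tableau for the formula:
1. ~([]s -> [][]s) & ((p -> ~q) -> ~q), 0
2. ~([]s -> [][]s), 0
3. (p -> ~q) -> ~q, 0
4. []s, 0
5. ~[][]s, 0
6. s, 0
7. ~(p -> ~q), 0
8. p, 0
9. q, 0
10. ~[]s, 1
11. s, 1
12. ~s, 2
13. s, 2
Accessibility: 0R0, 0R1, 0R2, 1R1, 1R2, 2R2
Branch closes: s and ~s both at 2.
Every branch closes (one shown): unsatisfiable in S4, hence also in S5 (every S5-frame is an S4-frame).

K, T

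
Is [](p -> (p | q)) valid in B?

Tableau for the negation ~[](p -> (p | q)):
1. ~[](p -> (p | q)), w0
2. ~(p -> (p | q)), w1   [~[]-rule on 1: fresh world w1, w0Rw1]
3. p, w1   [~->-rule on 2]
4. ~(p | q), w1   [~->-rule on 2]
5. ~p, w1   [~|-rule on 4]
6. ~q, w1   [~|-rule on 4]
Accessibility: w0Rw0, w0Rw1, w1Rw0, w1Rw1
Branch closes: p and ~p both at w1.
All branches of the negation close; one closing branch shown above.

Valid in B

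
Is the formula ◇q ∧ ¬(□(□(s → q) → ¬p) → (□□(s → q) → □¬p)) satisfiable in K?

Unsatisfiable

1. ◇q ∧ ¬(□(□(s → q) → ¬p) → (□□(s → q) → □¬p)), 0
2. ◇q, 0
3. ¬(□(□(s → q) → ¬p) → (□□(s → q) → □¬p)), 0
4. □(□(s → q) → ¬p), 0
5. ¬(□□(s → q) → □¬p), 0
6. □□(s → q), 0
7. ¬□¬p, 0
8. q, 1
9. □(s → q) → ¬p, 1
10. □(s → q), 1
11. ¬p, 1
12. p, 2
13. □(s → q) → ¬p, 2
14. □(s → q), 2
15. ¬□(s → q), 2
16. ¬(s → q), 3
17. s, 3
18. ¬q, 3
19. s → q, 3
20. q, 3
Accessibility: 0R1, 0R2, 2R3
Branch closes: q and ¬q both at 3.
Every branch closes; the branch above is one of them.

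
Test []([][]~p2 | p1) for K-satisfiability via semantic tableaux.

1. []([][]~p2 | p1), w0

Yes, satisfiable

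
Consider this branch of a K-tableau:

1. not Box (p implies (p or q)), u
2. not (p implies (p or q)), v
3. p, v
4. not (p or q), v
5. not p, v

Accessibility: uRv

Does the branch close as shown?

Yes, closed

Both p and not p appear at v.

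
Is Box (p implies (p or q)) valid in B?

Valid

Tableau for the negation not Box (p implies (p or q)):
1. not Box (p implies (p or q)), 0
2. not (p implies (p or q)), 1
3. p, 1
4. not (p or q), 1
5. not p, 1
6. not q, 1
Accessibility: 0R0, 0R1, 1R0, 1R1
Branch closes: p and not p both at 1.
Every branch of the negation's tableau closes; the branch above is one of them.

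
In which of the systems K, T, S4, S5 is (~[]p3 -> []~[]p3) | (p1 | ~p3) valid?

S5-tableau for the negation ~((~[]p3 -> []~[]p3) | (p1 | ~p3)):
1. ~((~[]p3 -> []~[]p3) | (p1 | ~p3)), u
2. ~(~[]p3 -> []~[]p3), u
3. ~(p1 | ~p3), u
4. ~[]p3, u
5. ~[]~[]p3, u
6. ~p1, u
7. p3, u
8. ~p3, v
9. []p3, w
10. p3, v
Accessibility: uRu, uRv, uRw, vRu, vRv, vRw, wRu, wRv, wRw
Branch closes: p3 and ~p3 both at v.
Every branch closes (one shown): valid in S5.
S4-tableau for the negation ~((~[]p3 -> []~[]p3) | (p1 | ~p3)):
1. ~((~[]p3 -> []~[]p3) | (p1 | ~p3)), u
2. ~(~[]p3 -> []~[]p3), u
3. ~(p1 | ~p3), u
4. ~[]p3, u
5. ~[]~[]p3, u
6. ~p1, u
7. p3, u
8. ~p3, v
9. []p3, w
10. p3, w
Accessibility: uRu, uRv, uRw, vRv, wRw
Complete open branch: countermodel on an S4-frame, so not valid in S4, nor in K, T (the same frame is also a K-frame and a T-frame).

S5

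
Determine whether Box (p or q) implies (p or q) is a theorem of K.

Tableau for the negation not (Box (p or q) implies (p or q)):
1. not (Box (p or q) implies (p or q)), u
2. Box (p or q), u
3. not (p or q), u
4. not p, u
5. not q, u
The negation has an open branch (countermodel exists).

No, not valid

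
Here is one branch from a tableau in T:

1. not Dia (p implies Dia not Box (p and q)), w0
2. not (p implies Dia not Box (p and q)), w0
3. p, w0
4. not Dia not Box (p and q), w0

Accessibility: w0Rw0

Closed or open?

Open

No atom appears with both signs at the same world.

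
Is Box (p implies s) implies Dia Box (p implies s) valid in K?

Tableau for the negation not (Box (p implies s) implies Dia Box (p implies s)):
1. not (Box (p implies s) implies Dia Box (p implies s)), 0
2. Box (p implies s), 0
3. not Dia Box (p implies s), 0
The negation has an open branch (countermodel exists).

Not valid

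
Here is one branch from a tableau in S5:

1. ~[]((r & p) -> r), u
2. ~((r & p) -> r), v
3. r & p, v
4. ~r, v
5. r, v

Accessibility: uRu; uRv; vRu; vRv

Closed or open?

Both r and ~r appear at v.

Yes, closed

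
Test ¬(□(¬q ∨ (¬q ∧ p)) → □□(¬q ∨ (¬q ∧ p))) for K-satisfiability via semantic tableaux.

1. ¬(□(¬q ∨ (¬q ∧ p)) → □□(¬q ∨ (¬q ∧ p))), w0
2. □(¬q ∨ (¬q ∧ p)), w0   [¬→-rule on 1]
3. ¬□□(¬q ∨ (¬q ∧ p)), w0   [¬→-rule on 1]
4. ¬□(¬q ∨ (¬q ∧ p)), w1   [¬□-rule on 3: fresh world w1, w0Rw1]
5. ¬q ∨ (¬q ∧ p), w1   [□-rule on 2 via w0Rw1]
6. ¬q ∧ p, w1   [∨-rule on 5 (branches; this branch)]
7. ¬q, w1   [∧-rule on 6]
8. p, w1   [∧-rule on 6]
9. ¬(¬q ∨ (¬q ∧ p)), w2   [¬□-rule on 4: fresh world w2, w1Rw2]
10. q, w2   [¬∨-rule on 9]
11. ¬(¬q ∧ p), w2   [¬∨-rule on 9]
12. ¬p, w2   [¬∧-rule on 11 (branches; this branch)]
Accessibility: w0Rw1, w1Rw2

Satisfiable (open branch found)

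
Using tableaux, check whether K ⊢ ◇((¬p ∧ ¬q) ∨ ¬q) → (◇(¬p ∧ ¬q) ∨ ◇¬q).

Valid

Tableau for the negation ¬(◇((¬p ∧ ¬q) ∨ ¬q) → (◇(¬p ∧ ¬q) ∨ ◇¬q)):
1. ¬(◇((¬p ∧ ¬q) ∨ ¬q) → (◇(¬p ∧ ¬q) ∨ ◇¬q)), 0
2. ◇((¬p ∧ ¬q) ∨ ¬q), 0
3. ¬(◇(¬p ∧ ¬q) ∨ ◇¬q), 0
4. ¬◇(¬p ∧ ¬q), 0
5. ¬◇¬q, 0
6. (¬p ∧ ¬q) ∨ ¬q, 1
7. ¬(¬p ∧ ¬q), 1
8. q, 1
9. ¬p ∧ ¬q, 1
10. ¬p, 1
11. ¬q, 1
Accessibility: 0R1
Branch closes: q and ¬q both at 1.
Every branch of the negation's tableau closes; the branch above is one of them.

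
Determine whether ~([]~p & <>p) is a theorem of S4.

Yes, valid

Tableau for the negation []~p & <>p:
1. []~p & <>p, w0
2. []~p, w0   [&-rule on 1]
3. <>p, w0   [&-rule on 1]
4. ~p, w0   [[]-rule on 2 via w0Rw0]
5. p, w1   [<>-rule on 3: fresh world w1, w0Rw1]
6. ~p, w1   [[]-rule on 2 via w0Rw1]
Accessibility: w0Rw0, w0Rw1, w1Rw1
Branch closes: p and ~p both at w1.
All branches of the negation close; one closing branch shown above.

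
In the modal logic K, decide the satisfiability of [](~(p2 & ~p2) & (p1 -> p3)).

Satisfiable (open branch found)

1. [](~(p2 & ~p2) & (p1 -> p3)), u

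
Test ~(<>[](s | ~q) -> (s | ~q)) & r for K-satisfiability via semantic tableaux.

1. ~(<>[](s | ~q) -> (s | ~q)) & r, w0
2. ~(<>[](s | ~q) -> (s | ~q)), w0
3. r, w0
4. <>[](s | ~q), w0
5. ~(s | ~q), w0
6. ~s, w0
7. q, w0
8. [](s | ~q), w1
Accessibility: w0Rw1

Satisfiable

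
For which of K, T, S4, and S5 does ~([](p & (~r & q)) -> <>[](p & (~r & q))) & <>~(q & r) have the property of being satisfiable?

K

K-tableau for the formula:
1. ~([](p & (~r & q)) -> <>[](p & (~r & q))) & <>~(q & r), w0
2. ~([](p & (~r & q)) -> <>[](p & (~r & q))), w0   [&-rule on 1]
3. <>~(q & r), w0   [&-rule on 1]
4. [](p & (~r & q)), w0   [~->-rule on 2]
5. ~<>[](p & (~r & q)), w0   [~->-rule on 2]
6. ~(q & r), w1   [<>-rule on 3: fresh world w1, w0Rw1]
7. p & (~r & q), w1   [[]-rule on 4 via w0Rw1]
8. p, w1   [&-rule on 7]
9. ~r & q, w1   [&-rule on 7]
10. ~r, w1   [&-rule on 9]
11. q, w1   [&-rule on 9]
12. ~[](p & (~r & q)), w1   [~<>-rule on 5 via w0Rw1]
13. ~(p & (~r & q)), w2   [~[]-rule on 12: fresh world w2, w1Rw2]
14. ~(~r & q), w2   [~&-rule on 13 (branches; this branch)]
15. ~q, w2   [~&-rule on 14 (branches; this branch)]
Accessibility: w0Rw1, w1Rw2
Complete open branch: satisfiable in K.
T-tableau for the formula:
1. ~([](p & (~r & q)) -> <>[](p & (~r & q))) & <>~(q & r), w0
2. ~([](p & (~r & q)) -> <>[](p & (~r & q))), w0   [&-rule on 1]
3. <>~(q & r), w0   [&-rule on 1]
4. [](p & (~r & q)), w0   [~->-rule on 2]
5. ~<>[](p & (~r & q)), w0   [~->-rule on 2]
6. p & (~r & q), w0   [[]-rule on 4 via w0Rw0]
7. p, w0   [&-rule on 6]
8. ~r & q, w0   [&-rule on 6]
9. ~r, w0   [&-rule on 8]
10. q, w0   [&-rule on 8]
11. ~[](p & (~r & q)), w0   [~<>-rule on 5 via w0Rw0]
12. ~(q & r), w1   [<>-rule on 3: fresh world w1, w0Rw1]
13. p & (~r & q), w1   [[]-rule on 4 via w0Rw1]
14. p, w1   [&-rule on 13]
15. ~r & q, w1   [&-rule on 13]
16. ~r, w1   [&-rule on 15]
17. q, w1   [&-rule on 15]
18. ~[](p & (~r & q)), w1   [~<>-rule on 5 via w0Rw1]
19. ~(p & (~r & q)), w2   [~[]-rule on 11: fresh world w2, w0Rw2]
20. p & (~r & q), w2   [[]-rule on 4 via w0Rw2]
21. p, w2   [&-rule on 20]
22. ~r & q, w2   [&-rule on 20]
23. ~r, w2   [&-rule on 22]
24. q, w2   [&-rule on 22]
25. ~[](p & (~r & q)), w2   [~<>-rule on 5 via w0Rw2]
26. ~(~r & q), w2   [~&-rule on 19 (branches; this branch)]
27. ~q, w2   [~&-rule on 26 (branches; this branch)]
Accessibility: w0Rw0, w0Rw1, w0Rw2, w1Rw1, w2Rw2
Branch closes: q and ~q both at w2.
Every branch closes (one shown): unsatisfiable in T, hence also in S4, S5 (every S4/S5-frame is a T-frame).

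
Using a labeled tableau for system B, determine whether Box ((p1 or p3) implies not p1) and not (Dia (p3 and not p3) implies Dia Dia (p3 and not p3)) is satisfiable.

1. Box ((p1 or p3) implies not p1) and not (Dia (p3 and not p3) implies Dia Dia (p3 and not p3)), w0
2. Box ((p1 or p3) implies not p1), w0   [and-rule on 1]
3. not (Dia (p3 and not p3) implies Dia Dia (p3 and not p3)), w0   [and-rule on 1]
4. Dia (p3 and not p3), w0   [neg-implies-rule on 3]
5. not Dia Dia (p3 and not p3), w0   [neg-implies-rule on 3]
6. (p1 or p3) implies not p1, w0   [Box-rule on 2 via w0Rw0]
7. not Dia (p3 and not p3), w0   [neg-Dia-rule on 5 via w0Rw0]
8. not (p3 and not p3), w0   [neg-Dia-rule on 7 via w0Rw0]
9. not (p1 or p3), w0   [implies-rule on 6 (branches; this branch)]
10. not p1, w0   [neg-or-rule on 9]
11. not p3, w0   [neg-or-rule on 9]
12. p3 and not p3, w1   [Dia-rule on 4: fresh world w1, w0Rw1]
13. p3, w1   [and-rule on 12]
14. not p3, w1   [and-rule on 12]
Accessibility: w0Rw0, w0Rw1, w1Rw0, w1Rw1
Branch closes: p3 and not p3 both at w1.
All branches of the tableau close; one closing branch shown above.

No, unsatisfiable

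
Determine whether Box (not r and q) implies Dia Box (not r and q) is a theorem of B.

Valid in B

Tableau for the negation not (Box (not r and q) implies Dia Box (not r and q)):
1. not (Box (not r and q) implies Dia Box (not r and q)), u
2. Box (not r and q), u   [neg-implies-rule on 1]
3. not Dia Box (not r and q), u   [neg-implies-rule on 1]
4. not r and q, u   [Box-rule on 2 via uRu]
5. not r, u   [and-rule on 4]
6. q, u   [and-rule on 4]
7. not Box (not r and q), u   [neg-Dia-rule on 3 via uRu]
8. not (not r and q), v   [neg-Box-rule on 7: fresh world v, uRv]
9. not r and q, v   [Box-rule on 2 via uRv]
10. not r, v   [and-rule on 9]
11. q, v   [and-rule on 9]
12. not Box (not r and q), v   [neg-Dia-rule on 3 via uRv]
13. not q, v   [neg-and-rule on 8 (branches; this branch)]
Accessibility: uRu, uRv, vRu, vRv
Branch closes: q and not q both at v.
All branches of the negation close; one closing branch shown above.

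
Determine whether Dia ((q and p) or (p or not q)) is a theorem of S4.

Invalid (countermodel exists)

Tableau for the negation not Dia ((q and p) or (p or not q)):
1. not Dia ((q and p) or (p or not q)), 0
2. not ((q and p) or (p or not q)), 0
3. not (q and p), 0
4. not (p or not q), 0
5. not p, 0
6. q, 0
Accessibility: 0R0
The negation has an open branch (countermodel exists).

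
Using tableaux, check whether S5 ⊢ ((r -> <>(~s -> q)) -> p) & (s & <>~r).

Tableau for the negation ~(((r -> <>(~s -> q)) -> p) & (s & <>~r)):
1. ~(((r -> <>(~s -> q)) -> p) & (s & <>~r)), u
2. ~(s & <>~r), u
3. ~<>~r, u
4. r, u
Accessibility: uRu
The negation has an open branch (countermodel exists).

No, not valid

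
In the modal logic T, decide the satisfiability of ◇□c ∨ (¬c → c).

1. ◇□c ∨ (¬c → c), w0
2. ¬c → c, w0
3. c, w0
Accessibility: w0Rw0

Satisfiable (open branch found)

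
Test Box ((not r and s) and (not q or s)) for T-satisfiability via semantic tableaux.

Satisfiable (open branch found)

1. Box ((not r and s) and (not q or s)), w0
2. (not r and s) and (not q or s), w0   [Box-rule on 1 via w0Rw0]
3. not r and s, w0   [and-rule on 2]
4. not q or s, w0   [and-rule on 2]
5. not r, w0   [and-rule on 3]
6. s, w0   [and-rule on 3]
Accessibility: w0Rw0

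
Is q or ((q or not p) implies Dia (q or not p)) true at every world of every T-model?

Tableau for the negation not (q or ((q or not p) implies Dia (q or not p))):
1. not (q or ((q or not p) implies Dia (q or not p))), w0
2. not q, w0
3. not ((q or not p) implies Dia (q or not p)), w0
4. q or not p, w0
5. not Dia (q or not p), w0
6. not (q or not p), w0
7. p, w0
8. not p, w0
Accessibility: w0Rw0
Branch closes: p and not p both at w0.
All branches of the negation close; one closing branch shown above.

Valid in T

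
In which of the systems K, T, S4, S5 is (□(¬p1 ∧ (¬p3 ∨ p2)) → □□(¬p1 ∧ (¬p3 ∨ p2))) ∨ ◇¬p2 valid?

S4, S5

T-tableau for the negation ¬((□(¬p1 ∧ (¬p3 ∨ p2)) → □□(¬p1 ∧ (¬p3 ∨ p2))) ∨ ◇¬p2):
1. ¬((□(¬p1 ∧ (¬p3 ∨ p2)) → □□(¬p1 ∧ (¬p3 ∨ p2))) ∨ ◇¬p2), w0
2. ¬(□(¬p1 ∧ (¬p3 ∨ p2)) → □□(¬p1 ∧ (¬p3 ∨ p2))), w0   [¬∨-rule on 1]
3. ¬◇¬p2, w0   [¬∨-rule on 1]
4. □(¬p1 ∧ (¬p3 ∨ p2)), w0   [¬→-rule on 2]
5. ¬□□(¬p1 ∧ (¬p3 ∨ p2)), w0   [¬→-rule on 2]
6. p2, w0   [¬◇-rule on 3 via w0Rw0]
7. ¬p1 ∧ (¬p3 ∨ p2), w0   [□-rule on 4 via w0Rw0]
8. ¬p1, w0   [∧-rule on 7]
9. ¬p3 ∨ p2, w0   [∧-rule on 7]
10. ¬□(¬p1 ∧ (¬p3 ∨ p2)), w1   [¬□-rule on 5: fresh world w1, w0Rw1]
11. p2, w1   [¬◇-rule on 3 via w0Rw1]
12. ¬p1 ∧ (¬p3 ∨ p2), w1   [□-rule on 4 via w0Rw1]
13. ¬p1, w1   [∧-rule on 12]
14. ¬p3 ∨ p2, w1   [∧-rule on 12]
15. ¬(¬p1 ∧ (¬p3 ∨ p2)), w2   [¬□-rule on 10: fresh world w2, w1Rw2]
16. ¬(¬p3 ∨ p2), w2   [¬∧-rule on 15 (branches; this branch)]
17. p3, w2   [¬∨-rule on 16]
18. ¬p2, w2   [¬∨-rule on 16]
Accessibility: w0Rw0, w0Rw1, w1Rw1, w1Rw2, w2Rw2
Complete open branch: countermodel on a T-frame, so not valid in T, nor in K (the same frame is also a K-frame).
S4-tableau for the negation ¬((□(¬p1 ∧ (¬p3 ∨ p2)) → □□(¬p1 ∧ (¬p3 ∨ p2))) ∨ ◇¬p2):
1. ¬((□(¬p1 ∧ (¬p3 ∨ p2)) → □□(¬p1 ∧ (¬p3 ∨ p2))) ∨ ◇¬p2), w0
2. ¬(□(¬p1 ∧ (¬p3 ∨ p2)) → □□(¬p1 ∧ (¬p3 ∨ p2))), w0   [¬∨-rule on 1]
3. ¬◇¬p2, w0   [¬∨-rule on 1]
4. □(¬p1 ∧ (¬p3 ∨ p2)), w0   [¬→-rule on 2]
5. ¬□□(¬p1 ∧ (¬p3 ∨ p2)), w0   [¬→-rule on 2]
6. p2, w0   [¬◇-rule on 3 via w0Rw0]
7. ¬p1 ∧ (¬p3 ∨ p2), w0   [□-rule on 4 via w0Rw0]
8. ¬p1, w0   [∧-rule on 7]
9. ¬p3 ∨ p2, w0   [∧-rule on 7]
10. ¬□(¬p1 ∧ (¬p3 ∨ p2)), w1   [¬□-rule on 5: fresh world w1, w0Rw1]
11. p2, w1   [¬◇-rule on 3 via w0Rw1]
12. ¬p1 ∧ (¬p3 ∨ p2), w1   [□-rule on 4 via w0Rw1]
13. ¬p1, w1   [∧-rule on 12]
14. ¬p3 ∨ p2, w1   [∧-rule on 12]
15. ¬(¬p1 ∧ (¬p3 ∨ p2)), w2   [¬□-rule on 10: fresh world w2, w1Rw2]
16. p2, w2   [¬◇-rule on 3 via w0Rw2]
17. ¬p1 ∧ (¬p3 ∨ p2), w2   [□-rule on 4 via w0Rw2]
18. ¬p1, w2   [∧-rule on 17]
19. ¬p3 ∨ p2, w2   [∧-rule on 17]
20. ¬(¬p3 ∨ p2), w2   [¬∧-rule on 15 (branches; this branch)]
21. p3, w2   [¬∨-rule on 20]
22. ¬p2, w2   [¬∨-rule on 20]
Accessibility: w0Rw0, w0Rw1, w0Rw2, w1Rw1, w1Rw2, w2Rw2
Branch closes: p2 and ¬p2 both at w2.
Every branch closes (one shown): valid in S4, hence also in S5 (every theorem of S4 is a theorem of S5).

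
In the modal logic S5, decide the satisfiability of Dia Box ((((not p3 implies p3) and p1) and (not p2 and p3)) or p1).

1. Dia Box ((((not p3 implies p3) and p1) and (not p2 and p3)) or p1), 0
2. Box ((((not p3 implies p3) and p1) and (not p2 and p3)) or p1), 1   [Dia-rule on 1: fresh world 1, 0R1]
3. (((not p3 implies p3) and p1) and (not p2 and p3)) or p1, 0   [Box-rule on 2 via 1R0]
4. (((not p3 implies p3) and p1) and (not p2 and p3)) or p1, 1   [Box-rule on 2 via 1R1]
5. p1, 0   [or-rule on 3 (branches; this branch)]
6. p1, 1   [or-rule on 4 (branches; this branch)]
Accessibility: 0R0, 0R1, 1R0, 1R1

Satisfiable (open branch found)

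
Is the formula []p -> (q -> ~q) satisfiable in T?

1. []p -> (q -> ~q), 0
2. q -> ~q, 0
3. ~q, 0
Accessibility: 0R0

Yes, satisfiable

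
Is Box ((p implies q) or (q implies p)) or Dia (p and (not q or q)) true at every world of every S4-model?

Tableau for the negation not (Box ((p implies q) or (q implies p)) or Dia (p and (not q or q))):
1. not (Box ((p implies q) or (q implies p)) or Dia (p and (not q or q))), w0
2. not Box ((p implies q) or (q implies p)), w0   [neg-or-rule on 1]
3. not Dia (p and (not q or q)), w0   [neg-or-rule on 1]
4. not (p and (not q or q)), w0   [neg-Dia-rule on 3 via w0Rw0]
5. not p, w0   [neg-and-rule on 4 (branches; this branch)]
6. not ((p implies q) or (q implies p)), w1   [neg-Box-rule on 2: fresh world w1, w0Rw1]
7. not (p implies q), w1   [neg-or-rule on 6]
8. not (q implies p), w1   [neg-or-rule on 6]
9. p, w1   [neg-implies-rule on 7]
10. not q, w1   [neg-implies-rule on 7]
11. q, w1   [neg-implies-rule on 8]
12. not p, w1   [neg-implies-rule on 8]
Accessibility: w0Rw0, w0Rw1, w1Rw1
Branch closes: q and not q both at w1.
All branches of the negation close; one closing branch shown above.

Yes, valid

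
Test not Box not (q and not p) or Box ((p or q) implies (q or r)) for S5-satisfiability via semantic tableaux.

1. not Box not (q and not p) or Box ((p or q) implies (q or r)), 0
2. Box ((p or q) implies (q or r)), 0   [or-rule on 1 (branches; this branch)]
3. (p or q) implies (q or r), 0   [Box-rule on 2 via 0R0]
4. q or r, 0   [implies-rule on 3 (branches; this branch)]
5. r, 0   [or-rule on 4 (branches; this branch)]
Accessibility: 0R0

Satisfiable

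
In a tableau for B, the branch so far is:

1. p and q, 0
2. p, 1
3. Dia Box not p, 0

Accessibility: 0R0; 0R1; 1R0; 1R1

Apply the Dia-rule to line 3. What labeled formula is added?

a fresh world 2 with 0R2, and Box not p at 2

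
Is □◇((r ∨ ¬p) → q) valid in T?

Tableau for the negation ¬□◇((r ∨ ¬p) → q):
1. ¬□◇((r ∨ ¬p) → q), u
2. ¬◇((r ∨ ¬p) → q), v
3. ¬((r ∨ ¬p) → q), v
4. r ∨ ¬p, v
5. ¬q, v
6. ¬p, v
Accessibility: uRu, uRv, vRv
The negation has an open branch (countermodel exists).

No, not valid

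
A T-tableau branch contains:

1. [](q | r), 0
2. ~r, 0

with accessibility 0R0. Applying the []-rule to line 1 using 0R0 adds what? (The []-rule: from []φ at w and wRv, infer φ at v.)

q | r, 0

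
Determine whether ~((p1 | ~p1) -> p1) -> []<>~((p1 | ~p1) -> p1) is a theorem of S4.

Invalid (countermodel exists)

Tableau for the negation ~(~((p1 | ~p1) -> p1) -> []<>~((p1 | ~p1) -> p1)):
1. ~(~((p1 | ~p1) -> p1) -> []<>~((p1 | ~p1) -> p1)), 0
2. ~((p1 | ~p1) -> p1), 0
3. ~[]<>~((p1 | ~p1) -> p1), 0
4. p1 | ~p1, 0
5. ~p1, 0
6. ~<>~((p1 | ~p1) -> p1), 1
7. (p1 | ~p1) -> p1, 1
8. p1, 1
Accessibility: 0R0, 0R1, 1R1
The negation has an open branch (countermodel exists).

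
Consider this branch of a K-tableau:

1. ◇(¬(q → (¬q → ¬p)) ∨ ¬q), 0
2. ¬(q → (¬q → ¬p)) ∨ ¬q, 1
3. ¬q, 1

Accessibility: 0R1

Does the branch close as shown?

No world carries both an atom and its negation.

Not closed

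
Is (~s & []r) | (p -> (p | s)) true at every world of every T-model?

Tableau for the negation ~((~s & []r) | (p -> (p | s))):
1. ~((~s & []r) | (p -> (p | s))), u
2. ~(~s & []r), u
3. ~(p -> (p | s)), u
4. p, u
5. ~(p | s), u
6. ~p, u
7. ~s, u
Accessibility: uRu
Branch closes: p and ~p both at u.
Every branch of the negation's tableau closes; the branch above is one of them.

Yes, valid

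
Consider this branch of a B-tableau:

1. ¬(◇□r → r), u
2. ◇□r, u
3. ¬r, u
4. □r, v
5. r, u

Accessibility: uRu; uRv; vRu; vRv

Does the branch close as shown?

Yes, closed

Both r and ¬r appear at u.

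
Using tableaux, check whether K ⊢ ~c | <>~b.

Not valid

Tableau for the negation ~(~c | <>~b):
1. ~(~c | <>~b), 0
2. c, 0
3. ~<>~b, 0
The negation has an open branch (countermodel exists).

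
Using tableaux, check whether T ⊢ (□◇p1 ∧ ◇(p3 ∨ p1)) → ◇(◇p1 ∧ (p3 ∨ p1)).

Valid in T

Tableau for the negation ¬((□◇p1 ∧ ◇(p3 ∨ p1)) → ◇(◇p1 ∧ (p3 ∨ p1))):
1. ¬((□◇p1 ∧ ◇(p3 ∨ p1)) → ◇(◇p1 ∧ (p3 ∨ p1))), w0
2. □◇p1 ∧ ◇(p3 ∨ p1), w0   [¬→-rule on 1]
3. ¬◇(◇p1 ∧ (p3 ∨ p1)), w0   [¬→-rule on 1]
4. □◇p1, w0   [∧-rule on 2]
5. ◇(p3 ∨ p1), w0   [∧-rule on 2]
6. ¬(◇p1 ∧ (p3 ∨ p1)), w0   [¬◇-rule on 3 via w0Rw0]
7. ◇p1, w0   [□-rule on 4 via w0Rw0]
8. ¬(p3 ∨ p1), w0   [¬∧-rule on 6 (branches; this branch)]
9. ¬p3, w0   [¬∨-rule on 8]
10. ¬p1, w0   [¬∨-rule on 8]
11. p3 ∨ p1, w1   [◇-rule on 5: fresh world w1, w0Rw1]
12. ¬(◇p1 ∧ (p3 ∨ p1)), w1   [¬◇-rule on 3 via w0Rw1]
13. ◇p1, w1   [□-rule on 4 via w0Rw1]
14. p3, w1   [∨-rule on 11 (branches; this branch)]
15. ¬◇p1, w1   [¬∧-rule on 12 (branches; this branch)]
16. ¬p1, w1   [¬◇-rule on 15 via w1Rw1]
17. p1, w2   [◇-rule on 7: fresh world w2, w0Rw2]
18. ¬(◇p1 ∧ (p3 ∨ p1)), w2   [¬◇-rule on 3 via w0Rw2]
19. ◇p1, w2   [□-rule on 4 via w0Rw2]
20. ¬(p3 ∨ p1), w2   [¬∧-rule on 18 (branches; this branch)]
21. ¬p3, w2   [¬∨-rule on 20]
22. ¬p1, w2   [¬∨-rule on 20]
Accessibility: w0Rw0, w0Rw1, w0Rw2, w1Rw1, w2Rw2
Branch closes: p1 and ¬p1 both at w2.
Every branch of the negation's tableau closes; the branch above is one of them.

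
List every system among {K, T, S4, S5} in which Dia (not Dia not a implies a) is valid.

T, S4, S5

K-tableau for the negation not Dia (not Dia not a implies a):
1. not Dia (not Dia not a implies a), w0
Complete open branch: countermodel on a K-frame, so not valid in K.
T-tableau for the negation not Dia (not Dia not a implies a):
1. not Dia (not Dia not a implies a), w0
2. not (not Dia not a implies a), w0
3. not Dia not a, w0
4. not a, w0
5. a, w0
Accessibility: w0Rw0
Branch closes: a and not a both at w0.
Every branch closes (one shown): valid in T, hence also in S4, S5 (every theorem of T is a theorem of S4 and S5).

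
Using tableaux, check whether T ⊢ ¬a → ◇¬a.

Tableau for the negation ¬(¬a → ◇¬a):
1. ¬(¬a → ◇¬a), u
2. ¬a, u   [¬→-rule on 1]
3. ¬◇¬a, u   [¬→-rule on 1]
4. a, u   [¬◇-rule on 3 via uRu]
Accessibility: uRu
Branch closes: a and ¬a both at u.
Every branch of the negation's tableau closes; the branch above is one of them.

Valid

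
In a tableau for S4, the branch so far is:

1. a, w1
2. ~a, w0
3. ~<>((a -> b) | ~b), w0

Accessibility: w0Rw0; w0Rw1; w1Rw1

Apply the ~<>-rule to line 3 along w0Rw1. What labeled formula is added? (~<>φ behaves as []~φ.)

~<>φ behaves as []~φ: propagate the negated body to each accessible world.

~((a -> b) | ~b), w1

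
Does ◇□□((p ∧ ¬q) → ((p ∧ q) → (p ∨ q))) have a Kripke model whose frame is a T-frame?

1. ◇□□((p ∧ ¬q) → ((p ∧ q) → (p ∨ q))), w0
2. □□((p ∧ ¬q) → ((p ∧ q) → (p ∨ q))), w1
3. □((p ∧ ¬q) → ((p ∧ q) → (p ∨ q))), w1
4. (p ∧ ¬q) → ((p ∧ q) → (p ∨ q)), w1
5. (p ∧ q) → (p ∨ q), w1
6. p ∨ q, w1
7. q, w1
Accessibility: w0Rw0, w0Rw1, w1Rw1

Satisfiable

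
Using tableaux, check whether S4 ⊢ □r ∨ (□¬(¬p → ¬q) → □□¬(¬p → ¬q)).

Valid in S4

Tableau for the negation ¬(□r ∨ (□¬(¬p → ¬q) → □□¬(¬p → ¬q))):
1. ¬(□r ∨ (□¬(¬p → ¬q) → □□¬(¬p → ¬q))), 0
2. ¬□r, 0
3. ¬(□¬(¬p → ¬q) → □□¬(¬p → ¬q)), 0
4. □¬(¬p → ¬q), 0
5. ¬□□¬(¬p → ¬q), 0
6. ¬(¬p → ¬q), 0
7. ¬p, 0
8. q, 0
9. ¬r, 1
10. ¬(¬p → ¬q), 1
11. ¬p, 1
12. q, 1
13. ¬□¬(¬p → ¬q), 2
14. ¬(¬p → ¬q), 2
15. ¬p, 2
16. q, 2
17. ¬p → ¬q, 3
18. ¬(¬p → ¬q), 3
19. ¬p, 3
20. q, 3
21. ¬q, 3
Accessibility: 0R0, 0R1, 0R2, 0R3, 1R1, 2R2, 2R3, 3R3
Branch closes: q and ¬q both at 3.
Every branch of the negation's tableau closes; the branch above is one of them.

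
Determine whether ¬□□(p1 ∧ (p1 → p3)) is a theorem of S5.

Tableau for the negation □□(p1 ∧ (p1 → p3)):
1. □□(p1 ∧ (p1 → p3)), 0
2. □(p1 ∧ (p1 → p3)), 0   [□-rule on 1 via 0R0]
3. p1 ∧ (p1 → p3), 0   [□-rule on 2 via 0R0]
4. p1, 0   [∧-rule on 3]
5. p1 → p3, 0   [∧-rule on 3]
6. p3, 0   [→-rule on 5 (branches; this branch)]
Accessibility: 0R0
The negation has an open branch (countermodel exists).

No, not valid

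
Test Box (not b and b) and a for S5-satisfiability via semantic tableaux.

Unsatisfiable

1. Box (not b and b) and a, 0
2. Box (not b and b), 0
3. a, 0
4. not b and b, 0
5. not b, 0
6. b, 0
Accessibility: 0R0
Branch closes: b and not b both at 0.
All branches of the tableau close; one closing branch shown above.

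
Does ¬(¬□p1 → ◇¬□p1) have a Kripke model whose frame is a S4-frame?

1. ¬(¬□p1 → ◇¬□p1), u
2. ¬□p1, u   [¬→-rule on 1]
3. ¬◇¬□p1, u   [¬→-rule on 1]
4. □p1, u   [¬◇-rule on 3 via uRu]
5. p1, u   [□-rule on 4 via uRu]
6. ¬p1, v   [¬□-rule on 2: fresh world v, uRv]
7. □p1, v   [¬◇-rule on 3 via uRv]
8. p1, v   [□-rule on 4 via uRv]
Accessibility: uRu, uRv, vRv
Branch closes: p1 and ¬p1 both at v.
(One branch shown.) All branches close.

Unsatisfiable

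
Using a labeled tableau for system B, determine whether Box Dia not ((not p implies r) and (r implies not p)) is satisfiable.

Yes, satisfiable

1. Box Dia not ((not p implies r) and (r implies not p)), u
2. Dia not ((not p implies r) and (r implies not p)), u   [Box-rule on 1 via uRu]
3. not ((not p implies r) and (r implies not p)), v   [Dia-rule on 2: fresh world v, uRv]
4. Dia not ((not p implies r) and (r implies not p)), v   [Box-rule on 1 via uRv]
5. not (r implies not p), v   [neg-and-rule on 3 (branches; this branch)]
6. r, v   [neg-implies-rule on 5]
7. p, v   [neg-implies-rule on 5]
8. not ((not p implies r) and (r implies not p)), w   [Dia-rule on 4: fresh world w, vRw]
9. not (r implies not p), w   [neg-and-rule on 8 (branches; this branch)]
10. r, w   [neg-implies-rule on 9]
11. p, w   [neg-implies-rule on 9]
Accessibility: uRu, uRv, vRu, vRv, vRw, wRv, wRw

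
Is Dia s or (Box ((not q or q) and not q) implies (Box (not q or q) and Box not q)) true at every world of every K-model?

Valid in K

Tableau for the negation not (Dia s or (Box ((not q or q) and not q) implies (Box (not q or q) and Box not q))):
1. not (Dia s or (Box ((not q or q) and not q) implies (Box (not q or q) and Box not q))), u
2. not Dia s, u
3. not (Box ((not q or q) and not q) implies (Box (not q or q) and Box not q)), u
4. Box ((not q or q) and not q), u
5. not (Box (not q or q) and Box not q), u
6. not Box not q, u
7. q, v
8. not s, v
9. (not q or q) and not q, v
10. not q or q, v
11. not q, v
Accessibility: uRv
Branch closes: q and not q both at v.
All branches of the negation close; one closing branch shown above.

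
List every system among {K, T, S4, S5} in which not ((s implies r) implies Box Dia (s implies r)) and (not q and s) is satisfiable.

S5-tableau for the formula:
1. not ((s implies r) implies Box Dia (s implies r)) and (not q and s), w0
2. not ((s implies r) implies Box Dia (s implies r)), w0
3. not q and s, w0
4. s implies r, w0
5. not Box Dia (s implies r), w0
6. not q, w0
7. s, w0
8. r, w0
9. not Dia (s implies r), w1
10. not (s implies r), w0
11. not r, w0
Accessibility: w0Rw0, w0Rw1, w1Rw0, w1Rw1
Branch closes: r and not r both at w0.
Every branch closes (one shown): unsatisfiable in S5.
S4-tableau for the formula:
1. not ((s implies r) implies Box Dia (s implies r)) and (not q and s), w0
2. not ((s implies r) implies Box Dia (s implies r)), w0
3. not q and s, w0
4. s implies r, w0
5. not Box Dia (s implies r), w0
6. not q, w0
7. s, w0
8. r, w0
9. not Dia (s implies r), w1
10. not (s implies r), w1
11. s, w1
12. not r, w1
Accessibility: w0Rw0, w0Rw1, w1Rw1
Complete open branch: satisfiable in S4, hence also in K, T (this S4-model is also a K-model and a T-model).

K, T, S4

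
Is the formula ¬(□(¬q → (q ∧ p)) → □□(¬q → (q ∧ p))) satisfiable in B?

1. ¬(□(¬q → (q ∧ p)) → □□(¬q → (q ∧ p))), u
2. □(¬q → (q ∧ p)), u   [¬→-rule on 1]
3. ¬□□(¬q → (q ∧ p)), u   [¬→-rule on 1]
4. ¬q → (q ∧ p), u   [□-rule on 2 via uRu]
5. q ∧ p, u   [→-rule on 4 (branches; this branch)]
6. q, u   [∧-rule on 5]
7. p, u   [∧-rule on 5]
8. ¬□(¬q → (q ∧ p)), v   [¬□-rule on 3: fresh world v, uRv]
9. ¬q → (q ∧ p), v   [□-rule on 2 via uRv]
10. q ∧ p, v   [→-rule on 9 (branches; this branch)]
11. q, v   [∧-rule on 10]
12. p, v   [∧-rule on 10]
13. ¬(¬q → (q ∧ p)), w   [¬□-rule on 8: fresh world w, vRw]
14. ¬q, w   [¬→-rule on 13]
15. ¬(q ∧ p), w   [¬→-rule on 13]
16. ¬p, w   [¬∧-rule on 15 (branches; this branch)]
Accessibility: uRu, uRv, vRu, vRv, vRw, wRv, wRw

Satisfiable (open branch found)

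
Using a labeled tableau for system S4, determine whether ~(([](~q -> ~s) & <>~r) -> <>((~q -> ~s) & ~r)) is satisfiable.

Unsatisfiable (every branch closes)

1. ~(([](~q -> ~s) & <>~r) -> <>((~q -> ~s) & ~r)), u
2. [](~q -> ~s) & <>~r, u
3. ~<>((~q -> ~s) & ~r), u
4. [](~q -> ~s), u
5. <>~r, u
6. ~((~q -> ~s) & ~r), u
7. ~q -> ~s, u
8. r, u
9. ~s, u
10. ~r, v
11. ~((~q -> ~s) & ~r), v
12. ~q -> ~s, v
13. ~(~q -> ~s), v
14. ~q, v
15. s, v
16. ~s, v
Accessibility: uRu, uRv, vRv
Branch closes: s and ~s both at v.
(One branch shown.) All branches close.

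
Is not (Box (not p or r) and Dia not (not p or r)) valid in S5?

Tableau for the negation Box (not p or r) and Dia not (not p or r):
1. Box (not p or r) and Dia not (not p or r), u
2. Box (not p or r), u
3. Dia not (not p or r), u
4. not p or r, u
5. r, u
6. not (not p or r), v
7. p, v
8. not r, v
9. not p or r, v
10. r, v
Accessibility: uRu, uRv, vRu, vRv
Branch closes: r and not r both at v.
Every branch of the negation's tableau closes; the branch above is one of them.

Valid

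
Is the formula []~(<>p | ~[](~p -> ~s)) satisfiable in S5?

Satisfiable (open branch found)

1. []~(<>p | ~[](~p -> ~s)), w0
2. ~(<>p | ~[](~p -> ~s)), w0
3. ~<>p, w0
4. [](~p -> ~s), w0
5. ~p, w0
6. ~p -> ~s, w0
7. ~s, w0
Accessibility: w0Rw0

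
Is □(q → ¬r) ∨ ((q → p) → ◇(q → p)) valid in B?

Tableau for the negation ¬(□(q → ¬r) ∨ ((q → p) → ◇(q → p))):
1. ¬(□(q → ¬r) ∨ ((q → p) → ◇(q → p))), 0
2. ¬□(q → ¬r), 0
3. ¬((q → p) → ◇(q → p)), 0
4. q → p, 0
5. ¬◇(q → p), 0
6. ¬(q → p), 0
7. q, 0
8. ¬p, 0
9. p, 0
Accessibility: 0R0
Branch closes: p and ¬p both at 0.
Every branch of the negation's tableau closes; the branch above is one of them.

Yes, valid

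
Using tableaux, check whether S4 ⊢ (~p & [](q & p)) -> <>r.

Tableau for the negation ~((~p & [](q & p)) -> <>r):
1. ~((~p & [](q & p)) -> <>r), u
2. ~p & [](q & p), u
3. ~<>r, u
4. ~p, u
5. [](q & p), u
6. ~r, u
7. q & p, u
8. q, u
9. p, u
Accessibility: uRu
Branch closes: p and ~p both at u.
All branches of the negation close; one closing branch shown above.

Valid in S4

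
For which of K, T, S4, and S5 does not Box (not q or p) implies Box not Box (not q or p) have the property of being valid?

S5

S4-tableau for the negation not (not Box (not q or p) implies Box not Box (not q or p)):
1. not (not Box (not q or p) implies Box not Box (not q or p)), u
2. not Box (not q or p), u
3. not Box not Box (not q or p), u
4. not (not q or p), v
5. q, v
6. not p, v
7. Box (not q or p), w
8. not q or p, w
9. p, w
Accessibility: uRu, uRv, uRw, vRv, wRw
Complete open branch: countermodel on an S4-frame, so not valid in S4, nor in K, T (the same frame is also a K-frame and a T-frame).
S5-tableau for the negation not (not Box (not q or p) implies Box not Box (not q or p)):
1. not (not Box (not q or p) implies Box not Box (not q or p)), u
2. not Box (not q or p), u
3. not Box not Box (not q or p), u
4. not (not q or p), v
5. q, v
6. not p, v
7. Box (not q or p), w
8. not q or p, u
9. not q or p, v
10. not q or p, w
11. p, u
12. p, v
Accessibility: uRu, uRv, uRw, vRu, vRv, vRw, wRu, wRv, wRw
Branch closes: p and not p both at v.
Every branch closes (one shown): valid in S5.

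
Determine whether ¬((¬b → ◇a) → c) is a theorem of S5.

Invalid (countermodel exists)

Tableau for the negation (¬b → ◇a) → c:
1. (¬b → ◇a) → c, w0
2. c, w0
Accessibility: w0Rw0
The negation has an open branch (countermodel exists).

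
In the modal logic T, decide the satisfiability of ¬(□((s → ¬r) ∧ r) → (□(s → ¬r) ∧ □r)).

1. ¬(□((s → ¬r) ∧ r) → (□(s → ¬r) ∧ □r)), u
2. □((s → ¬r) ∧ r), u
3. ¬(□(s → ¬r) ∧ □r), u
4. (s → ¬r) ∧ r, u
5. s → ¬r, u
6. r, u
7. ¬□(s → ¬r), u
8. ¬s, u
9. ¬(s → ¬r), v
10. s, v
11. r, v
12. (s → ¬r) ∧ r, v
13. s → ¬r, v
14. ¬r, v
Accessibility: uRu, uRv, vRv
Branch closes: r and ¬r both at v.
Every branch closes; the branch above is one of them.

Unsatisfiable (every branch closes)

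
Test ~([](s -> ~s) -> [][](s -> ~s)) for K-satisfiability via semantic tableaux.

Yes, satisfiable

1. ~([](s -> ~s) -> [][](s -> ~s)), u
2. [](s -> ~s), u
3. ~[][](s -> ~s), u
4. ~[](s -> ~s), v
5. s -> ~s, v
6. ~s, v
7. ~(s -> ~s), w
8. s, w
Accessibility: uRv, vRw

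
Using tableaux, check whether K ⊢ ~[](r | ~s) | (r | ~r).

Valid in K

Tableau for the negation ~(~[](r | ~s) | (r | ~r)):
1. ~(~[](r | ~s) | (r | ~r)), u
2. [](r | ~s), u
3. ~(r | ~r), u
4. ~r, u
5. r, u
Branch closes: r and ~r both at u.
All branches of the negation close; one closing branch shown above.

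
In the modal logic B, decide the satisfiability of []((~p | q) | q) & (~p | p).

1. []((~p | q) | q) & (~p | p), w0
2. []((~p | q) | q), w0   [&-rule on 1]
3. ~p | p, w0   [&-rule on 1]
4. (~p | q) | q, w0   [[]-rule on 2 via w0Rw0]
5. p, w0   [|-rule on 3 (branches; this branch)]
6. q, w0   [|-rule on 4 (branches; this branch)]
Accessibility: w0Rw0

Satisfiable (open branch found)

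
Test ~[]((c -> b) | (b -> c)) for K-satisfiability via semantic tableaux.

1. ~[]((c -> b) | (b -> c)), 0
2. ~((c -> b) | (b -> c)), 1   [~[]-rule on 1: fresh world 1, 0R1]
3. ~(c -> b), 1   [~|-rule on 2]
4. ~(b -> c), 1   [~|-rule on 2]
5. c, 1   [~->-rule on 3]
6. ~b, 1   [~->-rule on 3]
7. b, 1   [~->-rule on 4]
8. ~c, 1   [~->-rule on 4]
Accessibility: 0R1
Branch closes: b and ~b both at 1.
Every branch closes; the branch above is one of them.

Unsatisfiable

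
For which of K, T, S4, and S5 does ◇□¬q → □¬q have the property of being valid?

S5

S4-tableau for the negation ¬(◇□¬q → □¬q):
1. ¬(◇□¬q → □¬q), w0
2. ◇□¬q, w0
3. ¬□¬q, w0
4. □¬q, w1
5. ¬q, w1
6. q, w2
Accessibility: w0Rw0, w0Rw1, w0Rw2, w1Rw1, w2Rw2
Complete open branch: countermodel on an S4-frame, so not valid in S4, nor in K, T (the same frame is also a K-frame and a T-frame).
S5-tableau for the negation ¬(◇□¬q → □¬q):
1. ¬(◇□¬q → □¬q), w0
2. ◇□¬q, w0
3. ¬□¬q, w0
4. □¬q, w1
5. ¬q, w0
6. ¬q, w1
7. q, w2
8. ¬q, w2
Accessibility: w0Rw0, w0Rw1, w0Rw2, w1Rw0, w1Rw1, w1Rw2, w2Rw0, w2Rw1, w2Rw2
Branch closes: q and ¬q both at w2.
Every branch closes (one shown): valid in S5.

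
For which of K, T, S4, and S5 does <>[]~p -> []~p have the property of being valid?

S5-tableau for the negation ~(<>[]~p -> []~p):
1. ~(<>[]~p -> []~p), u
2. <>[]~p, u   [~->-rule on 1]
3. ~[]~p, u   [~->-rule on 1]
4. []~p, v   [<>-rule on 2: fresh world v, uRv]
5. ~p, u   [[]-rule on 4 via vRu]
6. ~p, v   [[]-rule on 4 via vRv]
7. p, w   [~[]-rule on 3: fresh world w, uRw]
8. ~p, w   [[]-rule on 4 via vRw]
Accessibility: uRu, uRv, uRw, vRu, vRv, vRw, wRu, wRv, wRw
Branch closes: p and ~p both at w.
Every branch closes (one shown): valid in S5.
S4-tableau for the negation ~(<>[]~p -> []~p):
1. ~(<>[]~p -> []~p), u
2. <>[]~p, u   [~->-rule on 1]
3. ~[]~p, u   [~->-rule on 1]
4. []~p, v   [<>-rule on 2: fresh world v, uRv]
5. ~p, v   [[]-rule on 4 via vRv]
6. p, w   [~[]-rule on 3: fresh world w, uRw]
Accessibility: uRu, uRv, uRw, vRv, wRw
Complete open branch: countermodel on an S4-frame, so not valid in S4, nor in K, T (the same frame is also a K-frame and a T-frame).

S5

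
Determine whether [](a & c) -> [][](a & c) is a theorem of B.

Invalid (countermodel exists)

Tableau for the negation ~([](a & c) -> [][](a & c)):
1. ~([](a & c) -> [][](a & c)), w0
2. [](a & c), w0
3. ~[][](a & c), w0
4. a & c, w0
5. a, w0
6. c, w0
7. ~[](a & c), w1
8. a & c, w1
9. a, w1
10. c, w1
11. ~(a & c), w2
12. ~c, w2
Accessibility: w0Rw0, w0Rw1, w1Rw0, w1Rw1, w1Rw2, w2Rw1, w2Rw2
The negation has an open branch (countermodel exists).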